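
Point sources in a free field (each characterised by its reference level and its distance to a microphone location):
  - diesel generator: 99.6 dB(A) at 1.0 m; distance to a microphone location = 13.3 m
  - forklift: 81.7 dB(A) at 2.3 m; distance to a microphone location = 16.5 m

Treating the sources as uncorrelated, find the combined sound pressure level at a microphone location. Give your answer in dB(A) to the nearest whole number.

First find each source's level at the receiver (point-source: −20·log₁₀(r/r_ref)), then combine on an intensity basis.
diesel generator: 99.6 − 20·log₁₀(13.3/1.0) = 99.6 − 22.48 = 77.12 dB(A).
forklift: 81.7 − 20·log₁₀(16.5/2.3) = 81.7 − 17.12 = 64.58 dB(A).
Σ 10^(L/10) = 5.443e+07 → L_total = 10·log₁₀(5.443e+07) = 77.36 dB(A).

77 dB(A)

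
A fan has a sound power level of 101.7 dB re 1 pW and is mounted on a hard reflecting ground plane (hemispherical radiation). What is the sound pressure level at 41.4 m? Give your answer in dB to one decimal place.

L_p = L_w − 10·log₁₀(2π·r²) with r = 41.4 m.
2π·r² = 1.077e+04 m², 10·log₁₀ of that is 40.322 dB.
L_p = 101.7 − 40.322 = 61.38 dB.

61.4 dB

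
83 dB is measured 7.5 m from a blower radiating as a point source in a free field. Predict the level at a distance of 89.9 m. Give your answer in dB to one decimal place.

Point-source attenuation: ΔL = 20·log₁₀(r₂/r₁) = 20·log₁₀(89.9/7.5) = 21.574 dB.
L₂ = 83 − 20·log₁₀(89.9/7.5) = 83 − 21.574 = 61.43 dB.

61.4 dB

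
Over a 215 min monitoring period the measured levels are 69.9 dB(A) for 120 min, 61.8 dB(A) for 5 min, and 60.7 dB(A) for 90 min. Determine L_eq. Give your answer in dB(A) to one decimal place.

Weight each interval's intensity by its duration and average over T = 215 min:
Σ tᵢ·10^(Lᵢ/10) = 120·10^(69.9/10) + 5·10^(61.8/10) + 90·10^(60.7/10) = 1.286e+09.
L_eq = 10·log₁₀(1.286e+09/215) = 67.77 dB(A).

67.8 dB(A)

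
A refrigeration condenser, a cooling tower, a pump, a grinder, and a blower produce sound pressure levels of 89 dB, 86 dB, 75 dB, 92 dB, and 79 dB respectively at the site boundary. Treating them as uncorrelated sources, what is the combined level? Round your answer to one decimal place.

Incoherent sources combine by intensity addition: L_total = 10·log₁₀(Σ 10^(L_i/10)).
Σ 10^(L/10) = 10^(89/10) + 10^(86/10) + 10^(75/10) + 10^(92/10) + 10^(79/10) = 2.888e+09.
L_total = 10·log₁₀(2.888e+09) = 94.61 dB.

94.6 dB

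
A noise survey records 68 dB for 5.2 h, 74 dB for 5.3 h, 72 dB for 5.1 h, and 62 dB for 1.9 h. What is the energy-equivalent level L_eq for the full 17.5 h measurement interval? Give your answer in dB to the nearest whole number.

72 dB

The energy average is taken in the linear domain: L_eq = 10·log₁₀[(Σ tᵢ·10^(Lᵢ/10))/T], T = 17.5 h.
Σ tᵢ·10^(Lᵢ/10) = 5.2·10^(68/10) + 5.3·10^(74/10) + 5.1·10^(72/10) + 1.9·10^(62/10) = 2.498e+08.
L_eq = 10·log₁₀(2.498e+08/17.5) = 71.55 dB.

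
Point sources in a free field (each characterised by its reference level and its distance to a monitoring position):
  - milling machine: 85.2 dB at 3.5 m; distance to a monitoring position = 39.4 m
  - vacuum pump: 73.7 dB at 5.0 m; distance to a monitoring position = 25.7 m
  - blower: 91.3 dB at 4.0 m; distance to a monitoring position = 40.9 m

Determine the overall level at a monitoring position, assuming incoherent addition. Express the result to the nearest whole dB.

Propagate each source to the receiver with L = L_ref − 20·log₁₀(r/r_ref), then add intensities.
milling machine: 85.2 − 20·log₁₀(39.4/3.5) = 85.2 − 21.03 = 64.17 dB.
vacuum pump: 73.7 − 20·log₁₀(25.7/5.0) = 73.7 − 14.22 = 59.48 dB.
blower: 91.3 − 20·log₁₀(40.9/4.0) = 91.3 − 20.19 = 71.11 dB.
Σ 10^(L/10) = 1.640e+07 → L_total = 10·log₁₀(1.640e+07) = 72.15 dB.

72 dB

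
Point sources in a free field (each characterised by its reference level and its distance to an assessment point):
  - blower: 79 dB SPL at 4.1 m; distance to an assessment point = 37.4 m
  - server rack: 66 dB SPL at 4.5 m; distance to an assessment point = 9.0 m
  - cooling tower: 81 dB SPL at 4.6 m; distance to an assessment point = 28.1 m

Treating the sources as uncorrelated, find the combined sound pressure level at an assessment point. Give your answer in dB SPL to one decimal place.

Propagate each source to the receiver with L = L_ref − 20·log₁₀(r/r_ref), then add intensities.
blower: 79 − 20·log₁₀(37.4/4.1) = 79 − 19.20 = 59.80 dB SPL.
server rack: 66 − 20·log₁₀(9.0/4.5) = 66 − 6.02 = 59.98 dB SPL.
cooling tower: 81 − 20·log₁₀(28.1/4.6) = 81 − 15.72 = 65.28 dB SPL.
Σ 10^(L/10) = 5.324e+06 → L_total = 10·log₁₀(5.324e+06) = 67.26 dB SPL.

67.3 dB SPL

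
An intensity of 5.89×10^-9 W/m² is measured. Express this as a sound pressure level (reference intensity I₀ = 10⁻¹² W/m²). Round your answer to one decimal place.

37.7 dB

L = 10·log₁₀(I/I₀) = 10·log₁₀(5.89×10^-9/10⁻¹²) = 10·log₁₀(5.89×10^3).
L = 10·(0.7701 + 3) = 37.70 dB.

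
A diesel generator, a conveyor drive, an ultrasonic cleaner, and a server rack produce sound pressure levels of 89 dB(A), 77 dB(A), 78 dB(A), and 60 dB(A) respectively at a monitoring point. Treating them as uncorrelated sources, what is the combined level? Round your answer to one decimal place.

For uncorrelated sources the intensities add, so convert each level to linear form, sum, and take 10·log₁₀ of the total.
Σ 10^(L/10) = 10^(89/10) + 10^(77/10) + 10^(78/10) + 10^(60/10) = 9.085e+08.
L_total = 10·log₁₀(9.085e+08) = 89.58 dB(A).

89.6 dB(A)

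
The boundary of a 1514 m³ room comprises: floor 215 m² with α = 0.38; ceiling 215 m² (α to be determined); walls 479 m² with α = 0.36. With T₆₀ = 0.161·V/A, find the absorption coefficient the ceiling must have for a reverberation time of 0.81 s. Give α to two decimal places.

From T₆₀ = 0.161·V/A, the target T₆₀ = 0.81 s needs A = 0.161·1514/0.81 = 300.93 m².
Absorption from the other surfaces = 215·0.38 + 479·0.36 = 254.14 m², so the ceiling must supply 46.79 m² over 215 m².
α = 46.79/215 = 0.218.

0.22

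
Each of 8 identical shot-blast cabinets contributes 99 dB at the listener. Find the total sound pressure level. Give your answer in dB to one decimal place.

L_total = L₁ + 10·log₁₀ N for N identical incoherent sources.
L_total = 99 + 10·log₁₀(8) = 99 + 9.031 = 108.03 dB.

108.0 dB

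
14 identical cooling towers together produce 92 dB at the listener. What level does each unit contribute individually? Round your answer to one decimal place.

14 equal contributions raise the level by 10·log₁₀ 14 = 11.461 dB, so each unit alone gives 92 − 11.461.

80.5 dB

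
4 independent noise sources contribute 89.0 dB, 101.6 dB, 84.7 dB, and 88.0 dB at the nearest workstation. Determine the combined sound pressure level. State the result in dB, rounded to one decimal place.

102.1 dB

Incoherent sources combine by intensity addition: L_total = 10·log₁₀(Σ 10^(L_i/10)).
Σ 10^(L/10) = 10^(89.0/10) + 10^(101.6/10) + 10^(84.7/10) + 10^(88.0/10) = 1.617e+10.
L_total = 10·log₁₀(1.617e+10) = 102.09 dB.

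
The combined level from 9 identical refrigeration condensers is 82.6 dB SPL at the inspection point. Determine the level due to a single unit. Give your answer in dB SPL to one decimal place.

Dividing the total intensity by 9 lowers the level by 10·log₁₀ 9 = 9.542 dB: L₁ = 82.6 − 9.542.

73.1 dB SPL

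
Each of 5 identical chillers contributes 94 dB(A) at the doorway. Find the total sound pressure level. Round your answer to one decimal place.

101.0 dB(A)

With 5 equal, uncorrelated contributions the intensity is 5× that of one unit, giving a rise of 10·log₁₀ 5.
L_total = 94 + 10·log₁₀(5) = 94 + 6.990 = 100.99 dB(A).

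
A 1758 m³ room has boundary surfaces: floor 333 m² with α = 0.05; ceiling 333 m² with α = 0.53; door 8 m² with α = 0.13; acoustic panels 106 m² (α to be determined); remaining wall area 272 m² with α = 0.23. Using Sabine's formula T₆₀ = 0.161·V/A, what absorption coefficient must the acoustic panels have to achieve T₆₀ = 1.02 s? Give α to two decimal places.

0.20

From T₆₀ = 0.161·V/A, the target T₆₀ = 1.02 s needs A = 0.161·1758/1.02 = 277.49 m².
Absorption from the other surfaces = 333·0.05 + 333·0.53 + 8·0.13 + 272·0.23 = 256.74 m², so the acoustic panels must supply 20.75 m² over 106 m².
α = 20.75/106 = 0.196.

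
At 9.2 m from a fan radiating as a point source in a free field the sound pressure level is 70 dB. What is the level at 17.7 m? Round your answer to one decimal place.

64.3 dB

Point-source attenuation: ΔL = 20·log₁₀(r₂/r₁) = 20·log₁₀(17.7/9.2) = 5.684 dB.
L₂ = 70 − 20·log₁₀(17.7/9.2) = 70 − 5.684 = 64.32 dB.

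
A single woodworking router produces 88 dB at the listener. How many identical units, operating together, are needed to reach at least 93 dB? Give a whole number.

4

Need L₁ + 10·log₁₀ N ≥ 93, i.e. log₁₀ N ≥ 0.50.
N ≥ 10^(5.0/10) = 3.162, so N = 4.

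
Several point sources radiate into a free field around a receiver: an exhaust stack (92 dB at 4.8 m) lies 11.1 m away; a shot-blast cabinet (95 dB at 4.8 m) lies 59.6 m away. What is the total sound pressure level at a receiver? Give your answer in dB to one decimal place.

85.0 dB

Propagate each source to the receiver with L = L_ref − 20·log₁₀(r/r_ref), then add intensities.
exhaust stack: 92 − 20·log₁₀(11.1/4.8) = 92 − 7.28 = 84.72 dB.
shot-blast cabinet: 95 − 20·log₁₀(59.6/4.8) = 95 − 21.88 = 73.12 dB.
Σ 10^(L/10) = 3.169e+08 → L_total = 10·log₁₀(3.169e+08) = 85.01 dB.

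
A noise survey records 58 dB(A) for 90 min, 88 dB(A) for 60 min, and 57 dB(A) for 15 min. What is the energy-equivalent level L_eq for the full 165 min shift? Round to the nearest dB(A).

The energy average is taken in the linear domain: L_eq = 10·log₁₀[(Σ tᵢ·10^(Lᵢ/10))/T], T = 165 min.
Σ tᵢ·10^(Lᵢ/10) = 90·10^(58/10) + 60·10^(88/10) + 15·10^(57/10) = 3.792e+10.
L_eq = 10·log₁₀(3.792e+10/165) = 83.61 dB(A).

84 dB(A)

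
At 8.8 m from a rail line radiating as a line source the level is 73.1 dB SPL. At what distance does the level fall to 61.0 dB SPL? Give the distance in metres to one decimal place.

Line-source spreading drops the level by 10·log₁₀(r₂/r₁); inverting, r₂/r₁ = 10^(ΔL/10).
r₂ = 8.8·10^((73.1−61.0)/10) = 8.8·10^(12.1/10) = 142.72 m.

142.7 m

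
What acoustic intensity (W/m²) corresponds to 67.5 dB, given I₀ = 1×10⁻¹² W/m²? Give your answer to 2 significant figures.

I/I₀ = 10^(67.5/10) = 5.623e+06, so I = 5.623e+06 × 10⁻¹² W/m².

5.6e-06 W/m²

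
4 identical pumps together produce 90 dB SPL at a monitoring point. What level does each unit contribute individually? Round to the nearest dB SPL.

4 equal contributions raise the level by 10·log₁₀ 4 = 6.021 dB, so each unit alone gives 90 − 6.021.

84 dB SPL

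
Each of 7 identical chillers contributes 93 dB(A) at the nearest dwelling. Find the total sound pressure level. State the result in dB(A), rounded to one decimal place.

101.5 dB(A)

With 7 equal, uncorrelated contributions the intensity is 7× that of one unit, giving a rise of 10·log₁₀ 7.
L_total = 93 + 10·log₁₀(7) = 93 + 8.451 = 101.45 dB(A).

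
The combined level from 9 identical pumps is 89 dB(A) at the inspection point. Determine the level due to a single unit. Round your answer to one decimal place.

79.5 dB(A)

9 equal contributions raise the level by 10·log₁₀ 9 = 9.542 dB, so each unit alone gives 89 − 9.542.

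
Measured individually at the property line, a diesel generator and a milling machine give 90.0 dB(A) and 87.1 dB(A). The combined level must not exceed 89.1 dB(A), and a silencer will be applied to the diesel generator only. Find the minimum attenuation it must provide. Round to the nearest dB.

Fixed contribution from the other source: Σ 10^(L/10) = 10^(87.1/10) = 5.129e+08 (87.10 dB(A)).
The limit corresponds to 10^(89.1/10) = 8.128e+08; subtracting the fixed part leaves 3.000e+08 for the diesel generator, i.e. 84.77 dB(A).
Required insertion loss = 90.0 − 84.77 = 5.23 dB.

5 dB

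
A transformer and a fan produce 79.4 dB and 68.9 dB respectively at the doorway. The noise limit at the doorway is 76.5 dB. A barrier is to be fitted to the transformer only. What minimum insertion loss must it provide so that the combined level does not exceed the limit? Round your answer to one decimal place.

3.7 dB

Fixed contribution from the other source: Σ 10^(L/10) = 10^(68.9/10) = 7.762e+06 (68.90 dB).
To meet 76.5 dB overall, the treated transformer may contribute at most 10^(76.5/10) − 7.762e+06 = 3.691e+07, i.e. 75.67 dB.
Required insertion loss = 79.4 − 75.67 = 3.73 dB.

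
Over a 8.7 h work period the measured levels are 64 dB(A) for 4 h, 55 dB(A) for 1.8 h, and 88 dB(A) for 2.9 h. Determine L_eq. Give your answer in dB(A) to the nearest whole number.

L_eq = 10·log₁₀[(1/T)·Σ tᵢ·10^(Lᵢ/10)] with T = 8.7 h.
Σ tᵢ·10^(Lᵢ/10) = 4·10^(64/10) + 1.8·10^(55/10) + 2.9·10^(88/10) = 1.840e+09.
L_eq = 10·log₁₀(1.840e+09/8.7) = 83.25 dB(A).

83 dB(A)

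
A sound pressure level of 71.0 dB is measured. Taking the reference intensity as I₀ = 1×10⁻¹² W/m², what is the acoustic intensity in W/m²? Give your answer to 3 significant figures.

1.26e-05 W/m²

I/I₀ = 10^(71.0/10) = 1.259e+07, so I = 1.259e+07 × 10⁻¹² W/m².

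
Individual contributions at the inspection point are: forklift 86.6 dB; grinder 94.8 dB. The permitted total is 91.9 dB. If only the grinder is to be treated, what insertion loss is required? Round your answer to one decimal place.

Everything except the grinder sums to 10^(86.6/10) = 4.571e+08 in linear terms, 86.60 dB.
To meet 91.9 dB overall, the treated grinder may contribute at most 10^(91.9/10) − 4.571e+08 = 1.092e+09, i.e. 90.38 dB.
Required insertion loss = 94.8 − 90.38 = 4.42 dB.

4.4 dB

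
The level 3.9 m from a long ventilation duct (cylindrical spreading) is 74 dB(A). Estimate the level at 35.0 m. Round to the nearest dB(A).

For a line source, L₂ = L₁ − 10·log₁₀(r₂/r₁).
L₂ = 74 − 10·log₁₀(35.0/3.9) = 74 − 9.530 = 64.47 dB(A).

64 dB(A)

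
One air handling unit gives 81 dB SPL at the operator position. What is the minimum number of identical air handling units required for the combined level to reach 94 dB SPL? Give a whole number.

The shortfall is 94 − 81 = 13.0 dB, and N units add 10·log₁₀ N, so need 10·log₁₀ N ≥ 13.0.
N ≥ 10^(13.0/10) = 19.953, so N = 20.

20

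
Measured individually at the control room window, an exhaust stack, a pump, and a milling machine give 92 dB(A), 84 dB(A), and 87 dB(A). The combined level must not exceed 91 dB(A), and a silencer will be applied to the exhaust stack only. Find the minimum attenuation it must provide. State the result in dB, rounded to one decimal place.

5.0 dB

The untreated sources together contribute 10^(84/10) + 10^(87/10) = 7.524e+08, i.e. 88.76 dB(A).
The limit corresponds to 10^(91/10) = 1.259e+09; subtracting the fixed part leaves 5.065e+08 for the exhaust stack, i.e. 87.05 dB(A).
Required insertion loss = 92 − 87.05 = 4.95 dB.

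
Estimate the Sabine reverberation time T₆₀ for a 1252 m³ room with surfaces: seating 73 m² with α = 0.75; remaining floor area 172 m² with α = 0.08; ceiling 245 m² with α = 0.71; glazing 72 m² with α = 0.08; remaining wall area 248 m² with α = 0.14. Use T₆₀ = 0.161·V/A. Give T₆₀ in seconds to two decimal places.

0.71 s

A = Σ Sᵢαᵢ = 73·0.75 + 172·0.08 + 245·0.71 + 72·0.08 + 248·0.14 = 282.94 m².
T₆₀ = 0.161 × 1252 / 282.94 = 0.712 s.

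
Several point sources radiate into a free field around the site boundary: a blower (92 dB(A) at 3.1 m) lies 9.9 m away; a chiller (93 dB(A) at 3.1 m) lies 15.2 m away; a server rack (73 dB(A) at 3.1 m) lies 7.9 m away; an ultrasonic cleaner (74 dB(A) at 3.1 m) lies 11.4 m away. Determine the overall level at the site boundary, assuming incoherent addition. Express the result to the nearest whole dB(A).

Propagate each source to the receiver with L = L_ref − 20·log₁₀(r/r_ref), then add intensities.
blower: 92 − 20·log₁₀(9.9/3.1) = 92 − 10.09 = 81.91 dB(A).
chiller: 93 − 20·log₁₀(15.2/3.1) = 93 − 13.81 = 79.19 dB(A).
server rack: 73 − 20·log₁₀(7.9/3.1) = 73 − 8.13 = 64.87 dB(A).
ultrasonic cleaner: 74 − 20·log₁₀(11.4/3.1) = 74 − 11.31 = 62.69 dB(A).
Σ 10^(L/10) = 2.433e+08 → L_total = 10·log₁₀(2.433e+08) = 83.86 dB(A).

84 dB(A)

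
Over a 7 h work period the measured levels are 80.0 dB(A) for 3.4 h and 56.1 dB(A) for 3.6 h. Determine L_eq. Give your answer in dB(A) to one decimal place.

The energy average is taken in the linear domain: L_eq = 10·log₁₀[(Σ tᵢ·10^(Lᵢ/10))/T], T = 7 h.
Σ tᵢ·10^(Lᵢ/10) = 3.4·10^(80.0/10) + 3.6·10^(56.1/10) = 3.415e+08.
L_eq = 10·log₁₀(3.415e+08/7) = 76.88 dB(A).

76.9 dB(A)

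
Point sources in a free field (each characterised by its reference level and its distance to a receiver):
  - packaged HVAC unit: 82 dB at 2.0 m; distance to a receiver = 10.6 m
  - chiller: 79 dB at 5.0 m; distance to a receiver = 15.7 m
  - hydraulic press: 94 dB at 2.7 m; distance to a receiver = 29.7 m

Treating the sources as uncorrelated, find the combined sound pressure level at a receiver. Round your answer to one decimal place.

75.4 dB

First find each source's level at the receiver (point-source: −20·log₁₀(r/r_ref)), then combine on an intensity basis.
packaged HVAC unit: 82 − 20·log₁₀(10.6/2.0) = 82 − 14.49 = 67.51 dB.
chiller: 79 − 20·log₁₀(15.7/5.0) = 79 − 9.94 = 69.06 dB.
hydraulic press: 94 − 20·log₁₀(29.7/2.7) = 94 − 20.83 = 73.17 dB.
Σ 10^(L/10) = 3.446e+07 → L_total = 10·log₁₀(3.446e+07) = 75.37 dB.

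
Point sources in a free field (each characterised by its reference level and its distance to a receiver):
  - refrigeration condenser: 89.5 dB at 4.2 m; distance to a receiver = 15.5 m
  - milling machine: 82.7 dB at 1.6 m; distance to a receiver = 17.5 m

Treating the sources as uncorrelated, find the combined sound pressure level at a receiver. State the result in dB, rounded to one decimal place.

Apply inverse-square spreading to bring every level to the receiver, then sum 10^(L/10).
refrigeration condenser: 89.5 − 20·log₁₀(15.5/4.2) = 89.5 − 11.34 = 78.16 dB.
milling machine: 82.7 − 20·log₁₀(17.5/1.6) = 82.7 − 20.78 = 61.92 dB.
Σ 10^(L/10) = 6.700e+07 → L_total = 10·log₁₀(6.700e+07) = 78.26 dB.

78.3 dB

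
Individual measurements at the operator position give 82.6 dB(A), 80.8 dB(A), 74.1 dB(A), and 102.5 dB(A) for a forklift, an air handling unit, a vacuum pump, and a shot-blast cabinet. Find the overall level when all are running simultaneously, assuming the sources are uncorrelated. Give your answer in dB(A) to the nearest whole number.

For uncorrelated sources the intensities add, so convert each level to linear form, sum, and take 10·log₁₀ of the total.
Σ 10^(L/10) = 10^(82.6/10) + 10^(80.8/10) + 10^(74.1/10) + 10^(102.5/10) = 1.811e+10.
L_total = 10·log₁₀(1.811e+10) = 102.58 dB(A).

103 dB(A)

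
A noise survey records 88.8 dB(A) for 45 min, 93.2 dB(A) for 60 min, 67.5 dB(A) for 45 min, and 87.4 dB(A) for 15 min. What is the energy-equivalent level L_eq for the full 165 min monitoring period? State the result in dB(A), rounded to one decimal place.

The energy average is taken in the linear domain: L_eq = 10·log₁₀[(Σ tᵢ·10^(Lᵢ/10))/T], T = 165 min.
Σ tᵢ·10^(Lᵢ/10) = 45·10^(88.8/10) + 60·10^(93.2/10) + 45·10^(67.5/10) + 15·10^(87.4/10) = 1.680e+11.
L_eq = 10·log₁₀(1.680e+11/165) = 90.08 dB(A).

90.1 dB(A)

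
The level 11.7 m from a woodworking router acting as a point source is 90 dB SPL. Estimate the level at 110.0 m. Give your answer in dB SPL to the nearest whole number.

Point-source attenuation: ΔL = 20·log₁₀(r₂/r₁) = 20·log₁₀(110.0/11.7) = 19.464 dB.
L₂ = 90 − 20·log₁₀(110.0/11.7) = 90 − 19.464 = 70.54 dB SPL.

71 dB SPL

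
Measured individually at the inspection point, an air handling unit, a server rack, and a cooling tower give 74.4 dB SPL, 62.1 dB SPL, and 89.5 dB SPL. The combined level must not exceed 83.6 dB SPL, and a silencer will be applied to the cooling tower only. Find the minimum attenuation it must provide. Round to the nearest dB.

6 dB

Fixed contribution from the other sources: Σ 10^(L/10) = 10^(74.4/10) + 10^(62.1/10) = 2.916e+07 (74.65 dB SPL).
The limit corresponds to 10^(83.6/10) = 2.291e+08; subtracting the fixed part leaves 1.999e+08 for the cooling tower, i.e. 83.01 dB SPL.
So the cooling tower must be reduced from 89.5 to 83.01 dB SPL: IL = 6.49 dB.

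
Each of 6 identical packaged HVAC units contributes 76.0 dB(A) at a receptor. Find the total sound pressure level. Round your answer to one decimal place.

83.8 dB(A)

With 6 equal, uncorrelated contributions the intensity is 6× that of one unit, giving a rise of 10·log₁₀ 6.
L_total = 76.0 + 10·log₁₀(6) = 76.0 + 7.782 = 83.78 dB(A).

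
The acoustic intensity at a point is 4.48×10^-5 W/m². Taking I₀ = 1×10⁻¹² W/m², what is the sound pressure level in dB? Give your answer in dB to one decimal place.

Dividing by I₀ shifts the exponent by 12: I/I₀ = 4.48×10^7.
L = 10·(0.6513 + 7) = 76.51 dB.

76.5 dB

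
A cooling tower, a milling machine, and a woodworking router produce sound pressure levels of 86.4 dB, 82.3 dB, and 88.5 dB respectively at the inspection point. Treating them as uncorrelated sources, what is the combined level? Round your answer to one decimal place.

For uncorrelated sources the intensities add, so convert each level to linear form, sum, and take 10·log₁₀ of the total.
Σ 10^(L/10) = 10^(86.4/10) + 10^(82.3/10) + 10^(88.5/10) = 1.314e+09.
L_total = 10·log₁₀(1.314e+09) = 91.19 dB.

91.2 dB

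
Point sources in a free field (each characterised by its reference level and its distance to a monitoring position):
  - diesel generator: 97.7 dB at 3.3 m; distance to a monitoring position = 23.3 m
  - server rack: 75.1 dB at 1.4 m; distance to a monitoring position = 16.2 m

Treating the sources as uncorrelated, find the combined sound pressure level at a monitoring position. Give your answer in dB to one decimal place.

80.7 dB

First find each source's level at the receiver (point-source: −20·log₁₀(r/r_ref)), then combine on an intensity basis.
diesel generator: 97.7 − 20·log₁₀(23.3/3.3) = 97.7 − 16.98 = 80.72 dB.
server rack: 75.1 − 20·log₁₀(16.2/1.4) = 75.1 − 21.27 = 53.83 dB.
Σ 10^(L/10) = 1.184e+08 → L_total = 10·log₁₀(1.184e+08) = 80.73 dB.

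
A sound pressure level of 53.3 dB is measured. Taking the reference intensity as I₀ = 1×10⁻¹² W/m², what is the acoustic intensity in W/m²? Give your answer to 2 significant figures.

2.1e-07 W/m²

L = 10·log₁₀(I/I₀) ⇒ I = I₀·10^(L/10) = 10⁻¹² × 10^5.33.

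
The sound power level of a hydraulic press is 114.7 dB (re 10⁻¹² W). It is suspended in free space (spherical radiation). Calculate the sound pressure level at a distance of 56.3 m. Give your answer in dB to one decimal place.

68.7 dB

Free-field spherical radiation: L_p = L_w − 10·log₁₀(4π·r²), r = 56.3 m.
4π·r² = 3.983e+04 m², 10·log₁₀ of that is 46.002 dB.
L_p = 114.7 − 46.002 = 68.70 dB.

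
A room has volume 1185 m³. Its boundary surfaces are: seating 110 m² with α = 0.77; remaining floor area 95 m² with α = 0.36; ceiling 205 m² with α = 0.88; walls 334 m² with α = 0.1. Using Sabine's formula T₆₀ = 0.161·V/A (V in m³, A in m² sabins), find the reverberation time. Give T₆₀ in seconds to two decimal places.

0.57 s

Summing Sᵢαᵢ: 110·0.77 + 95·0.36 + 205·0.88 + 334·0.1 = 332.70 m².
T₆₀ = 0.161 × 1185 / 332.70 = 0.573 s.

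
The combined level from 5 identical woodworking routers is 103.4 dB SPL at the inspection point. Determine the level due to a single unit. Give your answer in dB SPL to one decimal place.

96.4 dB SPL

Dividing the total intensity by 5 lowers the level by 10·log₁₀ 5 = 6.990 dB: L₁ = 103.4 − 6.990.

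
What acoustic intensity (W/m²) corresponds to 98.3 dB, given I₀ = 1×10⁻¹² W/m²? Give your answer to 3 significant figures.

0.00676 W/m²

L = 10·log₁₀(I/I₀) ⇒ I = I₀·10^(L/10) = 10⁻¹² × 10^9.83.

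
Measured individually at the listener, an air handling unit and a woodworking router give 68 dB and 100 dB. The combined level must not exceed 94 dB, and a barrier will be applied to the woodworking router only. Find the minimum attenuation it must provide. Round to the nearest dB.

The untreated sources together contribute 10^(68/10) = 6.310e+06, i.e. 68.00 dB.
To meet 94 dB overall, the treated woodworking router may contribute at most 10^(94/10) − 6.310e+06 = 2.506e+09, i.e. 93.99 dB.
So the woodworking router must be reduced from 100 to 93.99 dB: IL = 6.01 dB.

6 dB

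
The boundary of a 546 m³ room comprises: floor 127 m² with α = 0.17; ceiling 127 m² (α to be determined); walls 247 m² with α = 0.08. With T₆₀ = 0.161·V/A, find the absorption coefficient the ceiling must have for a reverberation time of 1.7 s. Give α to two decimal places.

0.08

A = 0.161·V/T₆₀ = 0.161·546/1.7 = 51.71 m² sabins.
Absorption from the other surfaces = 127·0.17 + 247·0.08 = 41.35 m², so the ceiling must supply 10.36 m² over 127 m².
α = 10.36/127 = 0.082.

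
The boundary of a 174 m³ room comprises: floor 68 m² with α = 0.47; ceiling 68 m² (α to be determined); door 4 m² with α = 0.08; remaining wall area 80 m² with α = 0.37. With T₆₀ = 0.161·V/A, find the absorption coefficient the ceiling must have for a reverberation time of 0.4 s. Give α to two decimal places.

0.12

A = 0.161·V/T₆₀ = 0.161·174/0.4 = 70.03 m² sabins.
Absorption from the other surfaces = 68·0.47 + 4·0.08 + 80·0.37 = 61.88 m², so the ceiling must supply 8.16 m² over 68 m².
α = 8.16/68 = 0.120.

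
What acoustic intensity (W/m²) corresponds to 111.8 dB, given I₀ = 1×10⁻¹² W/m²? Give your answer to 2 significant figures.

0.15 W/m²

L = 10·log₁₀(I/I₀) ⇒ I = I₀·10^(L/10) = 10⁻¹² × 10^11.18.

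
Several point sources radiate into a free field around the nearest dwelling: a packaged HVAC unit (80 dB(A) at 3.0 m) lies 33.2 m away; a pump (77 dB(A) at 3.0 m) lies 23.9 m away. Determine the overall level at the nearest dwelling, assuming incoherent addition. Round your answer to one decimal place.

Apply inverse-square spreading to bring every level to the receiver, then sum 10^(L/10).
packaged HVAC unit: 80 − 20·log₁₀(33.2/3.0) = 80 − 20.88 = 59.12 dB(A).
pump: 77 − 20·log₁₀(23.9/3.0) = 77 − 18.03 = 58.97 dB(A).
Σ 10^(L/10) = 1.606e+06 → L_total = 10·log₁₀(1.606e+06) = 62.06 dB(A).

62.1 dB(A)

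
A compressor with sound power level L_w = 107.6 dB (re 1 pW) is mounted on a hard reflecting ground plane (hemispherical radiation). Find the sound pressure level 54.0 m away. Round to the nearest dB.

Free-field hemispherical radiation: L_p = L_w − 10·log₁₀(2π·r²), r = 54.0 m.
2π·r² = 1.832e+04 m², 10·log₁₀ of that is 42.630 dB.
L_p = 107.6 − 42.630 = 64.97 dB.

65 dB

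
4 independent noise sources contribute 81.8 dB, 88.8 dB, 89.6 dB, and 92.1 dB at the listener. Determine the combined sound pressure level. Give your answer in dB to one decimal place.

95.4 dB

Incoherent sources combine by intensity addition: L_total = 10·log₁₀(Σ 10^(L_i/10)).
Σ 10^(L/10) = 10^(81.8/10) + 10^(88.8/10) + 10^(89.6/10) + 10^(92.1/10) = 3.444e+09.
L_total = 10·log₁₀(3.444e+09) = 95.37 dB.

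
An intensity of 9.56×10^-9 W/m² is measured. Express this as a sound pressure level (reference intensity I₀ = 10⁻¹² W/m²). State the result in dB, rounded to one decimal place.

39.8 dB

I/I₀ = 9.56×10^-9/10⁻¹² = 9.56×10^3, and L = 10·log₁₀(I/I₀).
L = 10·(0.9805 + 3) = 39.80 dB.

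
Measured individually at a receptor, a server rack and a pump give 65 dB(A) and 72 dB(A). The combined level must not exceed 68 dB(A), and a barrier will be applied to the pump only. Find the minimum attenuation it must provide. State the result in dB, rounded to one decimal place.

Everything except the pump sums to 10^(65/10) = 3.162e+06 in linear terms, 65.00 dB(A).
The limit corresponds to 10^(68/10) = 6.310e+06; subtracting the fixed part leaves 3.147e+06 for the pump, i.e. 64.98 dB(A).
Required insertion loss = 72 − 64.98 = 7.02 dB.

7.0 dB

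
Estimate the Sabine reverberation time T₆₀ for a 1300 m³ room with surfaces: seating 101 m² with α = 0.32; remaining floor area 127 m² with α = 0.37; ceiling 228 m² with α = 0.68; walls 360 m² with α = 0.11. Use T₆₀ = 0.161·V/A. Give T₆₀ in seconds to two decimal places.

0.76 s

Summing Sᵢαᵢ: 101·0.32 + 127·0.37 + 228·0.68 + 360·0.11 = 273.95 m².
T₆₀ = 0.161·V/A = 0.161·1300/273.95 = 0.764 s.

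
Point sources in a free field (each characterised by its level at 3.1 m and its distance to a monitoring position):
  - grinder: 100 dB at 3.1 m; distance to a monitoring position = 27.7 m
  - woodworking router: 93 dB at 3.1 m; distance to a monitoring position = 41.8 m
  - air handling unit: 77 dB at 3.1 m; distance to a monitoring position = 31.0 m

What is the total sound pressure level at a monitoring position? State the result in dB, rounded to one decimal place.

Apply inverse-square spreading to bring every level to the receiver, then sum 10^(L/10).
grinder: 100 − 20·log₁₀(27.7/3.1) = 100 − 19.02 = 80.98 dB.
woodworking router: 93 − 20·log₁₀(41.8/3.1) = 93 − 22.60 = 70.40 dB.
air handling unit: 77 − 20·log₁₀(31.0/3.1) = 77 − 20.00 = 57.00 dB.
Σ 10^(L/10) = 1.367e+08 → L_total = 10·log₁₀(1.367e+08) = 81.36 dB.

81.4 dB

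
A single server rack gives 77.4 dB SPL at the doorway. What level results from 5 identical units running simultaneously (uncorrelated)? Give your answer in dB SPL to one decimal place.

With 5 equal, uncorrelated contributions the intensity is 5× that of one unit, giving a rise of 10·log₁₀ 5.
L_total = 77.4 + 10·log₁₀(5) = 77.4 + 6.990 = 84.39 dB SPL.

84.4 dB SPL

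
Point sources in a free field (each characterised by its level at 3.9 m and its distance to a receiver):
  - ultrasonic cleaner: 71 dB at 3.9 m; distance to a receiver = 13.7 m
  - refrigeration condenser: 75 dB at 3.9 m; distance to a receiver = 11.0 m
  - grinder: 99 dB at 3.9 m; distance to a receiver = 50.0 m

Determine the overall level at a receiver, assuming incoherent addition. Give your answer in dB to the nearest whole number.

First find each source's level at the receiver (point-source: −20·log₁₀(r/r_ref)), then combine on an intensity basis.
ultrasonic cleaner: 71 − 20·log₁₀(13.7/3.9) = 71 − 10.91 = 60.09 dB.
refrigeration condenser: 75 − 20·log₁₀(11.0/3.9) = 75 − 9.01 = 65.99 dB.
grinder: 99 − 20·log₁₀(50.0/3.9) = 99 − 22.16 = 76.84 dB.
Σ 10^(L/10) = 5.332e+07 → L_total = 10·log₁₀(5.332e+07) = 77.27 dB.

77 dB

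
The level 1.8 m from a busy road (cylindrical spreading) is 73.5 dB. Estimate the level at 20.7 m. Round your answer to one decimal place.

62.9 dB

Line-source attenuation: ΔL = 10·log₁₀(r₂/r₁) = 10·log₁₀(20.7/1.8) = 10.607 dB.
L₂ = 73.5 − 10·log₁₀(20.7/1.8) = 73.5 − 10.607 = 62.89 dB.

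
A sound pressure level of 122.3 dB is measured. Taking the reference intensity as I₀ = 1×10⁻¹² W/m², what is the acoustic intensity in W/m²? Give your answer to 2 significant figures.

L = 10·log₁₀(I/I₀) ⇒ I = I₀·10^(L/10) = 10⁻¹² × 10^12.23.

1.7 W/m²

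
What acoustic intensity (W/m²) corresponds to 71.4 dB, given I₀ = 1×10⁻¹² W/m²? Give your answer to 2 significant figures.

I/I₀ = 10^(71.4/10) = 1.38e+07, so I = 1.38e+07 × 10⁻¹² W/m².

1.4e-05 W/m²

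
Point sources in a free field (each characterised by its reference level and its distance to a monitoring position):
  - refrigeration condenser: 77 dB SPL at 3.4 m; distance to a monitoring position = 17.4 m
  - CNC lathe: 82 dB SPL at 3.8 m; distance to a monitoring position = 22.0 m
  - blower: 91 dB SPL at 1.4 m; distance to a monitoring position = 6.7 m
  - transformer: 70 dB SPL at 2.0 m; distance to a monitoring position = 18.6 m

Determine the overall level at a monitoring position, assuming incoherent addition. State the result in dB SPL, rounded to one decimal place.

Apply inverse-square spreading to bring every level to the receiver, then sum 10^(L/10).
refrigeration condenser: 77 − 20·log₁₀(17.4/3.4) = 77 − 14.18 = 62.82 dB SPL.
CNC lathe: 82 − 20·log₁₀(22.0/3.8) = 82 − 15.25 = 66.75 dB SPL.
blower: 91 − 20·log₁₀(6.7/1.4) = 91 − 13.60 = 77.40 dB SPL.
transformer: 70 − 20·log₁₀(18.6/2.0) = 70 − 19.37 = 50.63 dB SPL.
Σ 10^(L/10) = 6.173e+07 → L_total = 10·log₁₀(6.173e+07) = 77.90 dB SPL.

77.9 dB SPL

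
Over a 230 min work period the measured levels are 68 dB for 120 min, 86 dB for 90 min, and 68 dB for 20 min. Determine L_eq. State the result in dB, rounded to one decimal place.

Weight each interval's intensity by its duration and average over T = 230 min:
Σ tᵢ·10^(Lᵢ/10) = 120·10^(68/10) + 90·10^(86/10) + 20·10^(68/10) = 3.671e+10.
L_eq = 10·log₁₀(3.671e+10/230) = 82.03 dB.

82.0 dB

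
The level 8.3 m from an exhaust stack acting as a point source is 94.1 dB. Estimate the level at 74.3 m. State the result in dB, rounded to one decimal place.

75.1 dB

Spherical spreading from a point source gives a 20·log₁₀(r₂/r₁) drop.
L₂ = 94.1 − 20·log₁₀(74.3/8.3) = 94.1 − 19.038 = 75.06 dB.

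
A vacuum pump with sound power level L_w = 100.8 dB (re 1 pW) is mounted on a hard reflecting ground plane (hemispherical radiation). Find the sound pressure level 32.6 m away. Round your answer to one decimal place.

Free-field hemispherical radiation: L_p = L_w − 10·log₁₀(2π·r²), r = 32.6 m.
2π·r² = 6678 m², 10·log₁₀ of that is 38.246 dB.
L_p = 100.8 − 38.246 = 62.55 dB.

62.6 dB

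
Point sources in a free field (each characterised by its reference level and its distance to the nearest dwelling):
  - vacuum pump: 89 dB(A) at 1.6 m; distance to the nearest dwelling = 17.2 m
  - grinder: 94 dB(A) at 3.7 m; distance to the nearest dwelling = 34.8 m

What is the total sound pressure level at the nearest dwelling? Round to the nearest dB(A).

75 dB(A)

First find each source's level at the receiver (point-source: −20·log₁₀(r/r_ref)), then combine on an intensity basis.
vacuum pump: 89 − 20·log₁₀(17.2/1.6) = 89 − 20.63 = 68.37 dB(A).
grinder: 94 − 20·log₁₀(34.8/3.7) = 94 − 19.47 = 74.53 dB(A).
Σ 10^(L/10) = 3.527e+07 → L_total = 10·log₁₀(3.527e+07) = 75.47 dB(A).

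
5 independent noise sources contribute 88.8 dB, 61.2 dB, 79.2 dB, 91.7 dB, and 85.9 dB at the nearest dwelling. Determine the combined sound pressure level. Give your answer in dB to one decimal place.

94.3 dB

For uncorrelated sources the intensities add, so convert each level to linear form, sum, and take 10·log₁₀ of the total.
Σ 10^(L/10) = 10^(88.8/10) + 10^(61.2/10) + 10^(79.2/10) + 10^(91.7/10) + 10^(85.9/10) = 2.711e+09.
L_total = 10·log₁₀(2.711e+09) = 94.33 dB.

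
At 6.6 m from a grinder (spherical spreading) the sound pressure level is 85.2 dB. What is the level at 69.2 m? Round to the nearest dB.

65 dB

Point-source attenuation: ΔL = 20·log₁₀(r₂/r₁) = 20·log₁₀(69.2/6.6) = 20.411 dB.
L₂ = 85.2 − 20·log₁₀(69.2/6.6) = 85.2 − 20.411 = 64.79 dB.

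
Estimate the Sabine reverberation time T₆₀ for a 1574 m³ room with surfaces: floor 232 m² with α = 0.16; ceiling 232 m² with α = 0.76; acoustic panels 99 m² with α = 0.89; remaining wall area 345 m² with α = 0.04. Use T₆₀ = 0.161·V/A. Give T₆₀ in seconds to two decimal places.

Total absorption A = 232·0.16 + 232·0.76 + 99·0.89 + 345·0.04 = 315.35 m² sabins.
T₆₀ = 0.161 × 1574 / 315.35 = 0.804 s.

0.80 s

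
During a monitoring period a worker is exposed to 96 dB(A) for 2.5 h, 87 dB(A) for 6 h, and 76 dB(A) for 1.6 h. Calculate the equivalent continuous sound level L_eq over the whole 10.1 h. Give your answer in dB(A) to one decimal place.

91.1 dB(A)

Weight each interval's intensity by its duration and average over T = 10.1 h:
Σ tᵢ·10^(Lᵢ/10) = 2.5·10^(96/10) + 6·10^(87/10) + 1.6·10^(76/10) = 1.302e+10.
L_eq = 10·log₁₀(1.302e+10/10.1) = 91.10 dB(A).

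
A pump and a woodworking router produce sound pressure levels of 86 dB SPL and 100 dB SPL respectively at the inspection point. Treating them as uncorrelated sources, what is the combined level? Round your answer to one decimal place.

100.2 dB SPL

For uncorrelated sources the intensities add, so convert each level to linear form, sum, and take 10·log₁₀ of the total.
Σ 10^(L/10) = 10^(86/10) + 10^(100/10) = 1.040e+10.
L_total = 10·log₁₀(1.040e+10) = 100.17 dB SPL.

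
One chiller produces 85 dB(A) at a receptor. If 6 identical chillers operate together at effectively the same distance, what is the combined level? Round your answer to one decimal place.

92.8 dB(A)

With 6 equal, uncorrelated contributions the intensity is 6× that of one unit, giving a rise of 10·log₁₀ 6.
L_total = 85 + 10·log₁₀(6) = 85 + 7.782 = 92.78 dB(A).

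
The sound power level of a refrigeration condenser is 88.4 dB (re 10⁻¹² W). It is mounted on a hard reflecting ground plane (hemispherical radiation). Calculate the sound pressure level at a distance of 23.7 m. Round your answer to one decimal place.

52.9 dB

L_p = L_w − 10·log₁₀(2π·r²) with r = 23.7 m.
2π·r² = 3529 m², 10·log₁₀ of that is 35.477 dB.
L_p = 88.4 − 35.477 = 52.92 dB.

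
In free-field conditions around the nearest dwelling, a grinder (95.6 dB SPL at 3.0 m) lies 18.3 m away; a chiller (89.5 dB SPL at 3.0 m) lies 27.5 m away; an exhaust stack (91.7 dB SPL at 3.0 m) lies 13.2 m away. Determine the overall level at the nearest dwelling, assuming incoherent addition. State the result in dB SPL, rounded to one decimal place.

82.7 dB SPL

First find each source's level at the receiver (point-source: −20·log₁₀(r/r_ref)), then combine on an intensity basis.
grinder: 95.6 − 20·log₁₀(18.3/3.0) = 95.6 − 15.71 = 79.89 dB SPL.
chiller: 89.5 − 20·log₁₀(27.5/3.0) = 89.5 − 19.24 = 70.26 dB SPL.
exhaust stack: 91.7 − 20·log₁₀(13.2/3.0) = 91.7 − 12.87 = 78.83 dB SPL.
Σ 10^(L/10) = 1.846e+08 → L_total = 10·log₁₀(1.846e+08) = 82.66 dB SPL.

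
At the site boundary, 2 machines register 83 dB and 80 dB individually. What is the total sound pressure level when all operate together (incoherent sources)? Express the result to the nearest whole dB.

Incoherent sources combine by intensity addition: L_total = 10·log₁₀(Σ 10^(L_i/10)).
Σ 10^(L/10) = 10^(83/10) + 10^(80/10) = 2.995e+08.
L_total = 10·log₁₀(2.995e+08) = 84.76 dB.

85 dB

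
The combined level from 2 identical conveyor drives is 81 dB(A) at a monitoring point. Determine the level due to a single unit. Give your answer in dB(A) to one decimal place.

Dividing the total intensity by 2 lowers the level by 10·log₁₀ 2 = 3.010 dB: L₁ = 81 − 3.010.

78.0 dB(A)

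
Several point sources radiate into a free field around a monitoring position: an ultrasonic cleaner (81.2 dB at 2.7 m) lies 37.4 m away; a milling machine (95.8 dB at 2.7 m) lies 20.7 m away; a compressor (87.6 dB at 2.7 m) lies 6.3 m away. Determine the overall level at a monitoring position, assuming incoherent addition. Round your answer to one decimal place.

82.3 dB

First find each source's level at the receiver (point-source: −20·log₁₀(r/r_ref)), then combine on an intensity basis.
ultrasonic cleaner: 81.2 − 20·log₁₀(37.4/2.7) = 81.2 − 22.83 = 58.37 dB.
milling machine: 95.8 − 20·log₁₀(20.7/2.7) = 95.8 − 17.69 = 78.11 dB.
compressor: 87.6 − 20·log₁₀(6.3/2.7) = 87.6 − 7.36 = 80.24 dB.
Σ 10^(L/10) = 1.711e+08 → L_total = 10·log₁₀(1.711e+08) = 82.33 dB.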